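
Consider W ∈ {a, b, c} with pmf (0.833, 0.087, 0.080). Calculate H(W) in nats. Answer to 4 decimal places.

0.5667 nats

H(W) = −Σ p·ln p.
  −(0.833)·ln(0.833) = 0.15221
  −(0.087)·ln(0.087) = 0.21244
  −(0.080)·ln(0.080) = 0.20206
Sum: 0.15221 + 0.21244 + 0.20206 = 0.5667 nats.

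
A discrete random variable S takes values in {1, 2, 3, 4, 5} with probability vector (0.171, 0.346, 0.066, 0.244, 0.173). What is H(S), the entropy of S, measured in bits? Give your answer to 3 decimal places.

2.159 bits

H(S) = −Σ p·log₂ p.
  −(0.171)·log₂(0.171) = 0.4357
  −(0.346)·log₂(0.346) = 0.5298
  −(0.066)·log₂(0.066) = 0.2588
  −(0.244)·log₂(0.244) = 0.4966
  −(0.173)·log₂(0.173) = 0.4379
Sum: 0.4357 + 0.5298 + 0.2588 + 0.4966 + 0.4379 = 2.159 bits.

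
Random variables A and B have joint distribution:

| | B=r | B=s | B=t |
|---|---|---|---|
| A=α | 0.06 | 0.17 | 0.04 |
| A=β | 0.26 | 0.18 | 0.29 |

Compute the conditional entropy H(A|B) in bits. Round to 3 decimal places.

0.748 bits

Chain rule: H(A|B) = H(A,B) − H(B).
Marginals: p(A) = (0.2700, 0.7300), p(B) = (0.3200, 0.3500, 0.3300).
H(A,B) = 2.3324 bits; H(B) = 1.5840 bits.
H(A|B) = 2.3324 − 1.5840 = 0.748 bits.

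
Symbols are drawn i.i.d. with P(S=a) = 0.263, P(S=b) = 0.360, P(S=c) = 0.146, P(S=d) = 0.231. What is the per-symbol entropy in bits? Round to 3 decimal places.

1.931 bits

H(S) = −Σ p·log₂ p.
  −(0.263)·log₂(0.263) = 0.5068
  −(0.360)·log₂(0.360) = 0.5306
  −(0.146)·log₂(0.146) = 0.4053
  −(0.231)·log₂(0.231) = 0.4883
Sum: 0.5068 + 0.5306 + 0.4053 + 0.4883 = 1.931 bits.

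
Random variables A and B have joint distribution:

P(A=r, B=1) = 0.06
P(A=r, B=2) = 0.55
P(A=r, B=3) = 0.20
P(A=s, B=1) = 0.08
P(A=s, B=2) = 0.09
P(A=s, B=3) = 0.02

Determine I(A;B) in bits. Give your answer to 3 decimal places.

0.092 bits

Marginals: p(A) = (0.8100, 0.1900), p(B) = (0.1400, 0.6400, 0.2200).
I(A;B) = Σ p(x,y)·log₂[p(x,y)/(p(x)p(y))].
  (r,1): 0.06·log₂(0.5291) = -0.0551
  (r,2): 0.55·log₂(1.0610) = 0.0470
  (r,3): 0.20·log₂(1.1223) = 0.0333
  (s,1): 0.08·log₂(3.0075) = 0.1271
  (s,2): 0.09·log₂(0.7401) = -0.0391
  (s,3): 0.02·log₂(0.4785) = -0.0213
Sum = 0.092 bits.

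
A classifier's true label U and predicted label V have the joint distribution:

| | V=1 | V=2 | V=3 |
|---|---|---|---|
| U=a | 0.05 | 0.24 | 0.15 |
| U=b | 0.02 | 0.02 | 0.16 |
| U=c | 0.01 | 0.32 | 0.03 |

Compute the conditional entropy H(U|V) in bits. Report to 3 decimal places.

Marginals: p(U) = (0.4400, 0.2000, 0.3600), p(V) = (0.0800, 0.5800, 0.3400).
H(U|V) = Σ p(V) · H(U|V=·).
  V=1: p=0.0800, H(U|V=1) = 1.2988
  V=2: p=0.5800, H(U|V=2) = 1.1677
  V=3: p=0.3400, H(U|V=3) = 1.3416
Weighted sum = 1.237 bits.

1.237 bits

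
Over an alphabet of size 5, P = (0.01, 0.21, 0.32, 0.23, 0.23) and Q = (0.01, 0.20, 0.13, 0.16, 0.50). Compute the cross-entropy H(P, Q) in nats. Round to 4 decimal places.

H(P,Q) = −Σ p·ln q.
  −0.01·ln(0.01) = 0.04605
  −0.21·ln(0.20) = 0.33798
  −0.32·ln(0.13) = 0.65287
  −0.23·ln(0.16) = 0.42149
  −0.23·ln(0.50) = 0.15942
H(P,Q) = 1.6178 nats.

1.6178 nats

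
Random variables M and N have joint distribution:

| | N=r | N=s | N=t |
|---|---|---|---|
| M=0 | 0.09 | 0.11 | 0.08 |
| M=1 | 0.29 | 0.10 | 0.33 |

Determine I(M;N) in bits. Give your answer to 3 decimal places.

Marginals: p(M) = (0.2800, 0.7200), p(N) = (0.3800, 0.2100, 0.4100).
I(M;N) = H(M) + H(N) − H(M,N).
H(M) = 0.8555, H(N) = 1.5307, H(M,N) = 2.3324.
I(M;N) = 0.8555 + 1.5307 − 2.3324 = 0.054 bits.

0.054 bits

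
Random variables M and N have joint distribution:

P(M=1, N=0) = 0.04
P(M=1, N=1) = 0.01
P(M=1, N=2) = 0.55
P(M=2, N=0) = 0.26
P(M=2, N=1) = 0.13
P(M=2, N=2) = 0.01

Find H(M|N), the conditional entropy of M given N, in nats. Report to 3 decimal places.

0.204 nats

Chain rule: H(M|N) = H(M,N) − H(N).
Marginals: p(M) = (0.6000, 0.4000), p(N) = (0.3000, 0.1400, 0.5600).
H(M,N) = 1.1651 nats; H(N) = 0.9611 nats.
H(M|N) = 1.1651 − 0.9611 = 0.204 nats.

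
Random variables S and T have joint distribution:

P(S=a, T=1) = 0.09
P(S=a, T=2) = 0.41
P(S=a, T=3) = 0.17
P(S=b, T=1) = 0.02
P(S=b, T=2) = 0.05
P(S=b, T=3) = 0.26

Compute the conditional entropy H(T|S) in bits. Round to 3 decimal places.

1.194 bits

Marginals: p(S) = (0.6700, 0.3300), p(T) = (0.1100, 0.4600, 0.4300).
H(T|S) = Σ p(S) · H(T|S=·).
  S=a: p=0.6700, H(T|S=a) = 1.3247
  S=b: p=0.3300, H(T|S=b) = 0.9286
Weighted sum = 1.194 bits.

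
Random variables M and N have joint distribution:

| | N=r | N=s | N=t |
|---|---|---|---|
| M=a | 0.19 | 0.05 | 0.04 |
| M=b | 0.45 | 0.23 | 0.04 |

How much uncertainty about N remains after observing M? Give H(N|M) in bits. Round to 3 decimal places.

1.193 bits

Chain rule: H(N|M) = H(M,N) − H(M).
Marginals: p(M) = (0.2800, 0.7200), p(N) = (0.6400, 0.2800, 0.0800).
H(M,N) = 2.0489 bits; H(M) = 0.8555 bits.
H(N|M) = 2.0489 − 0.8555 = 1.193 bits.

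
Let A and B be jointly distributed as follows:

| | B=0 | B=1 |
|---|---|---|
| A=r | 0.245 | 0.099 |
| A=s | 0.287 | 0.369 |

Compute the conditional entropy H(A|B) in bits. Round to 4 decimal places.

Marginals: p(A) = (0.3440, 0.6560), p(B) = (0.5320, 0.4680).
H(A|B) = Σ p(B) · H(A|B=·).
  B=0: p=0.5320, H(A|B=0) = 0.9955
  B=1: p=0.4680, H(A|B=1) = 0.7444
Weighted sum = 0.8780 bits.

0.8780 bits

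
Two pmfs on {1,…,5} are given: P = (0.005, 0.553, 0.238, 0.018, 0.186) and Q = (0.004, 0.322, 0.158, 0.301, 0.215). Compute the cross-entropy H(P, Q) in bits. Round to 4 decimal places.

H(P,Q) = −Σ p·log₂ q.
  −0.005·log₂(0.004) = 0.03983
  −0.553·log₂(0.322) = 0.90408
  −0.238·log₂(0.158) = 0.63356
  −0.018·log₂(0.301) = 0.03118
  −0.186·log₂(0.215) = 0.41247
H(P,Q) = 2.0211 bits.

2.0211 bits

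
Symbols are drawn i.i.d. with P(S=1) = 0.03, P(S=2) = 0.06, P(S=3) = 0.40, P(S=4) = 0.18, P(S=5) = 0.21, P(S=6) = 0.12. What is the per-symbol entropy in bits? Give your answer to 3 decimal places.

2.209 bits

H(S) = −Σ p·log₂ p.
  −(0.03)·log₂(0.03) = 0.1518
  −(0.06)·log₂(0.06) = 0.2435
  −(0.40)·log₂(0.40) = 0.5288
  −(0.18)·log₂(0.18) = 0.4453
  −(0.21)·log₂(0.21) = 0.4728
  −(0.12)·log₂(0.12) = 0.3671
Sum: 0.1518 + 0.2435 + 0.5288 + 0.4453 + 0.4728 + 0.3671 = 2.209 bits.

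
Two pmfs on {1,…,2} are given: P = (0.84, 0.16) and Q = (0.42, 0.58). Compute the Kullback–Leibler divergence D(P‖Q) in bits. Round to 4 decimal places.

0.5427 bits

D(P‖Q) = Σ p·log₂(p/q).
  0.84·log₂(0.84/0.42) = 0.84000
  0.16·log₂(0.16/0.58) = -0.29728
D(P‖Q) = 0.5427 bits.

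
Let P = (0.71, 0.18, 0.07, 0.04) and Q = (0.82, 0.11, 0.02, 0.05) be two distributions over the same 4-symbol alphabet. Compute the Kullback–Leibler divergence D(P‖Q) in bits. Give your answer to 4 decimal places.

0.0940 bits

D(P‖Q) = Σ p·log₂(p/q).
  0.71·log₂(0.71/0.82) = -0.14754
  0.18·log₂(0.18/0.11) = 0.12789
  0.07·log₂(0.07/0.02) = 0.12651
  0.04·log₂(0.04/0.05) = -0.01288
D(P‖Q) = 0.0940 bits.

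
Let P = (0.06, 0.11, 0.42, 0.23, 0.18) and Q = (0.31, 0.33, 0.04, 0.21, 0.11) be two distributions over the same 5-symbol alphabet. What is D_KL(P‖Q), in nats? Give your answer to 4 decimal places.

D(P‖Q) = Σ p·ln(p/q).
  0.06·ln(0.06/0.31) = -0.09853
  0.11·ln(0.11/0.33) = -0.12085
  0.42·ln(0.42/0.04) = 0.98758
  0.23·ln(0.23/0.21) = 0.02092
  0.18·ln(0.18/0.11) = 0.08865
D(P‖Q) = 0.8778 nats.

0.8778 nats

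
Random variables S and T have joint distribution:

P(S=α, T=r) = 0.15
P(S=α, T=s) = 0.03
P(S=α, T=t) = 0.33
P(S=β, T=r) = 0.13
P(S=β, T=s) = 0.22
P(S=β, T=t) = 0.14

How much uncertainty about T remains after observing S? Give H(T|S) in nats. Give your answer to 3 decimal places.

0.936 nats

Marginals: p(S) = (0.5100, 0.4900), p(T) = (0.2800, 0.2500, 0.4700).
H(T|S) = Σ p(S) · H(T|S=·).
  S=α: p=0.5100, H(T|S=α) = 0.8083
  S=β: p=0.4900, H(T|S=β) = 1.0695
Weighted sum = 0.936 nats.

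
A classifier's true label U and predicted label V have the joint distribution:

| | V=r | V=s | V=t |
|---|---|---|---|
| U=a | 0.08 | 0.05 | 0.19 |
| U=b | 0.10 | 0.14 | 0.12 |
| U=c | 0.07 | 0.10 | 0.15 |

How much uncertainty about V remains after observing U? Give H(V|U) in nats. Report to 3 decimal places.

Marginals: p(U) = (0.3200, 0.3600, 0.3200), p(V) = (0.2500, 0.2900, 0.4600).
H(V|U) = Σ p(U) · H(V|U=·).
  U=a: p=0.3200, H(V|U=a) = 0.9461
  U=b: p=0.3600, H(V|U=b) = 1.0893
  U=c: p=0.3200, H(V|U=c) = 1.0511
Weighted sum = 1.031 nats.

1.031 nats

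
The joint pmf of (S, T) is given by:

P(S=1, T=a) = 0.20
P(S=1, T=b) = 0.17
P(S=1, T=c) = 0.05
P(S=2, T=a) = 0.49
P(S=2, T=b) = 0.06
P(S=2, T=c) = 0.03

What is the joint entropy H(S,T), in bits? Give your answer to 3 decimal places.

2.015 bits

H(S,T) = −Σ p(x,y)·log₂ p(x,y) over all 6 cells.
  cell (1,a): −0.20·log₂0.20 = 0.4644
  cell (1,b): −0.17·log₂0.17 = 0.4346
  cell (1,c): −0.05·log₂0.05 = 0.2161
  cell (2,a): −0.49·log₂0.49 = 0.5043
  cell (2,b): −0.06·log₂0.06 = 0.2435
  cell (2,c): −0.03·log₂0.03 = 0.1518
Sum = 2.015 bits.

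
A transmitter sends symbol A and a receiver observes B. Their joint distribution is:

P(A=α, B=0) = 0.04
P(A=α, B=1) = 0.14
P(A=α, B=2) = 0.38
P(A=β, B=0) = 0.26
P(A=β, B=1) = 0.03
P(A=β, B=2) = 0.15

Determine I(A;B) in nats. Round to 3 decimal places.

0.173 nats

Marginals: p(A) = (0.5600, 0.4400), p(B) = (0.3000, 0.1700, 0.5300).
I(A;B) = Σ p(x,y)·ln[p(x,y)/(p(x)p(y))].
  (α,0): 0.04·ln(0.2381) = -0.0574
  (α,1): 0.14·ln(1.4706) = 0.0540
  (α,2): 0.38·ln(1.2803) = 0.0939
  (β,0): 0.26·ln(1.9697) = 0.1762
  (β,1): 0.03·ln(0.4011) = -0.0274
  (β,2): 0.15·ln(0.6432) = -0.0662
Sum = 0.173 nats.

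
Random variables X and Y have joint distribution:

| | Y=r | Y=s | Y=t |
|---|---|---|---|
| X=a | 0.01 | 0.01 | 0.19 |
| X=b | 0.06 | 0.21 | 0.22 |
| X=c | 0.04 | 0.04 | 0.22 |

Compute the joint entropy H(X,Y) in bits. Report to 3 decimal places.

H(X,Y) = −Σ p(x,y)·log₂ p(x,y) over all 9 cells.
  cell (a,r): −0.01·log₂0.01 = 0.0664
  cell (a,s): −0.01·log₂0.01 = 0.0664
  cell (a,t): −0.19·log₂0.19 = 0.4552
  cell (b,r): −0.06·log₂0.06 = 0.2435
  cell (b,s): −0.21·log₂0.21 = 0.4728
  cell (b,t): −0.22·log₂0.22 = 0.4806
  cell (c,r): −0.04·log₂0.04 = 0.1858
  cell (c,s): −0.04·log₂0.04 = 0.1858
  cell (c,t): −0.22·log₂0.22 = 0.4806
Sum = 2.637 bits.

2.637 bits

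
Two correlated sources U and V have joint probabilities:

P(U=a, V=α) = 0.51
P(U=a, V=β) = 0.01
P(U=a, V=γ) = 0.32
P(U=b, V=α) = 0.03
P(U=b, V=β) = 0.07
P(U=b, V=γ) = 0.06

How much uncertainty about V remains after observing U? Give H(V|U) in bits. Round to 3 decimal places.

Marginals: p(U) = (0.8400, 0.1600), p(V) = (0.5400, 0.0800, 0.3800).
H(V|U) = Σ p(U) · H(V|U=·).
  U=a: p=0.8400, H(V|U=a) = 1.0436
  U=b: p=0.1600, H(V|U=b) = 1.5052
Weighted sum = 1.117 bits.

1.117 bits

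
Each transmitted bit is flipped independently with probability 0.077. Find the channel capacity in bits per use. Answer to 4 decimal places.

Binary symmetric channel: C = 1 − h₂(ε) where h₂ is the binary entropy function.
h₂(0.077) = −0.077·log₂0.077 − 0.923·log₂0.923 = 0.3915.
C = 1 − 0.3915 = 0.6085 bits per channel use.

0.6085 bits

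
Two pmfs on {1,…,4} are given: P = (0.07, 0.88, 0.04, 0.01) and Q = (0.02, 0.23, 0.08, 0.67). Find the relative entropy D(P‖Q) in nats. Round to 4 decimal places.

D(P‖Q) = Σ p·ln(p/q).
  0.07·ln(0.07/0.02) = 0.08769
  0.88·ln(0.88/0.23) = 1.18082
  0.04·ln(0.04/0.08) = -0.02773
  0.01·ln(0.01/0.67) = -0.04205
D(P‖Q) = 1.1987 nats.

1.1987 nats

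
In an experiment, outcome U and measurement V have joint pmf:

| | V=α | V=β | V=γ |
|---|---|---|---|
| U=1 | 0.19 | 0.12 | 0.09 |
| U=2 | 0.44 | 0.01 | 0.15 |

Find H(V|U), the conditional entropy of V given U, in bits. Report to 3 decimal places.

Chain rule: H(V|U) = H(U,V) − H(U).
Marginals: p(U) = (0.4000, 0.6000), p(V) = (0.6300, 0.1300, 0.2400).
H(U,V) = 2.1331 bits; H(U) = 0.9710 bits.
H(V|U) = 2.1331 − 0.9710 = 1.162 bits.

1.162 bits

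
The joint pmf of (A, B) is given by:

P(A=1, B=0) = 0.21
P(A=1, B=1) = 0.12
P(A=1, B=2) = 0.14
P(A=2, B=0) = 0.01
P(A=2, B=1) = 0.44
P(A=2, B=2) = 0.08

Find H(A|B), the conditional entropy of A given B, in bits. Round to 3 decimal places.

Marginals: p(A) = (0.4700, 0.5300), p(B) = (0.2200, 0.5600, 0.2200).
H(A|B) = Σ p(B) · H(A|B=·).
  B=0: p=0.2200, H(A|B=0) = 0.2668
  B=1: p=0.5600, H(A|B=1) = 0.7496
  B=2: p=0.2200, H(A|B=2) = 0.9457
Weighted sum = 0.687 bits.

0.687 bits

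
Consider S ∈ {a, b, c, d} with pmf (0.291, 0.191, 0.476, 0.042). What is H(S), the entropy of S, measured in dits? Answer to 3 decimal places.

H(S) = −Σ p·log₁₀ p.
  −(0.291)·log₁₀(0.291) = 0.1560
  −(0.191)·log₁₀(0.191) = 0.1373
  −(0.476)·log₁₀(0.476) = 0.1535
  −(0.042)·log₁₀(0.042) = 0.0578
Sum: 0.1560 + 0.1373 + 0.1535 + 0.0578 = 0.505 dits.

0.505 dits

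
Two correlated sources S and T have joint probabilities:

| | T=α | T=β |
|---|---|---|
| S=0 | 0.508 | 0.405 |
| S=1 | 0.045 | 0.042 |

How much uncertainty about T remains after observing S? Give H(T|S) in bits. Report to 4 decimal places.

Chain rule: H(T|S) = H(S,T) − H(S).
Marginals: p(S) = (0.9130, 0.0870), p(T) = (0.5530, 0.4470).
H(S,T) = 1.4179 bits; H(S) = 0.4264 bits.
H(T|S) = 1.4179 − 0.4264 = 0.9915 bits.

0.9915 bits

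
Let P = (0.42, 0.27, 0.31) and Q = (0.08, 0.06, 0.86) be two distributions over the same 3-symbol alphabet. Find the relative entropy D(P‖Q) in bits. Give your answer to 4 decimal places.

1.1343 bits

D(P‖Q) = Σ p·log₂(p/q).
  0.42·log₂(0.42/0.08) = 1.00477
  0.27·log₂(0.27/0.06) = 0.58588
  0.31·log₂(0.31/0.86) = -0.45634
D(P‖Q) = 1.1343 bits.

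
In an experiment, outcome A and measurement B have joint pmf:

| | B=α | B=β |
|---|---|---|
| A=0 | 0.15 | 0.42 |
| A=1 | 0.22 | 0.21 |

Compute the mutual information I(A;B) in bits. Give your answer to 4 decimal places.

Marginals: p(A) = (0.5700, 0.4300), p(B) = (0.3700, 0.6300).
I(A;B) = Σ p(x,y)·log₂[p(x,y)/(p(x)p(y))].
  (0,α): 0.15·log₂(0.7112) = -0.07374
  (0,β): 0.42·log₂(1.1696) = 0.09492
  (1,α): 0.22·log₂(1.3828) = 0.10287
  (1,β): 0.21·log₂(0.7752) = -0.07715
Sum = 0.0469 bits.

0.0469 bits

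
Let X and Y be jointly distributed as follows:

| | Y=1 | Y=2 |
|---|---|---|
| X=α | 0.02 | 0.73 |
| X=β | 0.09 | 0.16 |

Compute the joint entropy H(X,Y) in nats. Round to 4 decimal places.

H(X,Y) = −Σ p(x,y)·ln p(x,y) over all 4 cells.
  cell (α,1): −0.02·ln0.02 = 0.07824
  cell (α,2): −0.73·ln0.73 = 0.22974
  cell (β,1): −0.09·ln0.09 = 0.21672
  cell (β,2): −0.16·ln0.16 = 0.29321
Sum = 0.8179 nats.

0.8179 nats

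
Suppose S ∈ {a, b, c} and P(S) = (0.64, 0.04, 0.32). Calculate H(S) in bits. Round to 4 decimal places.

1.1239 bits

H(S) = −Σ p·log₂ p.
  −(0.64)·log₂(0.64) = 0.41207
  −(0.04)·log₂(0.04) = 0.18575
  −(0.32)·log₂(0.32) = 0.52603
Sum: 0.41207 + 0.18575 + 0.52603 = 1.1239 bits.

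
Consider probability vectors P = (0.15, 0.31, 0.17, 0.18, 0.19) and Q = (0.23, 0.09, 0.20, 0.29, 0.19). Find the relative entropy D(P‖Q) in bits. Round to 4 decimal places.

0.2969 bits

D(P‖Q) = Σ p·log₂(p/q).
  0.15·log₂(0.15/0.23) = -0.09250
  0.31·log₂(0.31/0.09) = 0.55312
  0.17·log₂(0.17/0.20) = -0.03986
  0.18·log₂(0.18/0.29) = -0.12385
  0.19·log₂(0.19/0.19) = 0.00000
D(P‖Q) = 0.2969 bits.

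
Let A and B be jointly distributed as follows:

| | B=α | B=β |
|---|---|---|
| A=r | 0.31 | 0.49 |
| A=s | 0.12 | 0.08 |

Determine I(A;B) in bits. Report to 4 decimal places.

0.0211 bits

Marginals: p(A) = (0.8000, 0.2000), p(B) = (0.4300, 0.5700).
I(A;B) = Σ p(x,y)·log₂[p(x,y)/(p(x)p(y))].
  (r,α): 0.31·log₂(0.9012) = -0.04654
  (r,β): 0.49·log₂(1.0746) = 0.05084
  (s,α): 0.12·log₂(1.3953) = 0.05768
  (s,β): 0.08·log₂(0.7018) = -0.04088
Sum = 0.0211 bits.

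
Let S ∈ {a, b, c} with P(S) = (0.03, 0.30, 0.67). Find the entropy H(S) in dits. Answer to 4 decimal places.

H(S) = −Σ p·log₁₀ p.
  −(0.03)·log₁₀(0.03) = 0.04569
  −(0.30)·log₁₀(0.30) = 0.15686
  −(0.67)·log₁₀(0.67) = 0.11653
Sum: 0.04569 + 0.15686 + 0.11653 = 0.3191 dits.

0.3191 dits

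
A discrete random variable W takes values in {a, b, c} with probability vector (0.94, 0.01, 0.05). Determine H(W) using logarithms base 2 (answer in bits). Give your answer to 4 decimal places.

0.3664 bits

H(W) = −Σ p·log₂ p.
  −(0.94)·log₂(0.94) = 0.08391
  −(0.01)·log₂(0.01) = 0.06644
  −(0.05)·log₂(0.05) = 0.21610
Sum: 0.08391 + 0.06644 + 0.21610 = 0.3664 bits.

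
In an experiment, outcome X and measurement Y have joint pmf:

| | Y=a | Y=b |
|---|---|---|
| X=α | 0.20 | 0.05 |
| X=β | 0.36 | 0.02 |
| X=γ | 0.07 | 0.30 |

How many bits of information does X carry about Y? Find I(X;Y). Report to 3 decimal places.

Marginals: p(X) = (0.2500, 0.3800, 0.3700), p(Y) = (0.6300, 0.3700).
I(X;Y) = Σ p(x,y)·log₂[p(x,y)/(p(x)p(y))].
  (α,a): 0.20·log₂(1.2698) = 0.0689
  (α,b): 0.05·log₂(0.5405) = -0.0444
  (β,a): 0.36·log₂(1.5038) = 0.2119
  (β,b): 0.02·log₂(0.1422) = -0.0563
  (γ,a): 0.07·log₂(0.3003) = -0.1215
  (γ,b): 0.30·log₂(2.1914) = 0.3396
Sum = 0.398 bits.

0.398 bits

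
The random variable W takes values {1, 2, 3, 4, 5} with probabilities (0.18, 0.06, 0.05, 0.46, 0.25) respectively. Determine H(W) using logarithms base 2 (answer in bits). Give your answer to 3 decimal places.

H(W) = −Σ p·log₂ p.
  −(0.18)·log₂(0.18) = 0.4453
  −(0.06)·log₂(0.06) = 0.2435
  −(0.05)·log₂(0.05) = 0.2161
  −(0.46)·log₂(0.46) = 0.5153
  −(0.25)·log₂(0.25) = 0.5000
Sum: 0.4453 + 0.2435 + 0.2161 + 0.5153 + 0.5000 = 1.920 bits.

1.920 bits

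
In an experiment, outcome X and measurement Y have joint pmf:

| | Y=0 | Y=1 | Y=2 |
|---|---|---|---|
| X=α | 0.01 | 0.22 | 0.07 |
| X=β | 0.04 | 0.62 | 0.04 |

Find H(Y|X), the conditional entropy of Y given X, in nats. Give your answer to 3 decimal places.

Chain rule: H(Y|X) = H(X,Y) − H(X).
Marginals: p(X) = (0.3000, 0.7000), p(Y) = (0.0500, 0.8400, 0.1100).
H(X,Y) = 1.1192 nats; H(X) = 0.6109 nats.
H(Y|X) = 1.1192 − 0.6109 = 0.508 nats.

0.508 nats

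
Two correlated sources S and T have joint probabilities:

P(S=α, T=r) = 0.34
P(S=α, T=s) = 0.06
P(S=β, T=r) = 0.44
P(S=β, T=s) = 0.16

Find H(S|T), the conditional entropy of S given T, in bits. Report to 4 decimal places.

Marginals: p(S) = (0.4000, 0.6000), p(T) = (0.7800, 0.2200).
H(S|T) = Σ p(T) · H(S|T=·).
  T=r: p=0.7800, H(S|T=r) = 0.9881
  T=s: p=0.2200, H(S|T=s) = 0.8454
Weighted sum = 0.9567 bits.

0.9567 bits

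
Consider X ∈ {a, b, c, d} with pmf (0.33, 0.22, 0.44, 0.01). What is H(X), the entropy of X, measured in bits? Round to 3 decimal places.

1.596 bits

H(X) = −Σ p·log₂ p.
  −(0.33)·log₂(0.33) = 0.5278
  −(0.22)·log₂(0.22) = 0.4806
  −(0.44)·log₂(0.44) = 0.5211
  −(0.01)·log₂(0.01) = 0.0664
Sum: 0.5278 + 0.4806 + 0.5211 + 0.0664 = 1.596 bits.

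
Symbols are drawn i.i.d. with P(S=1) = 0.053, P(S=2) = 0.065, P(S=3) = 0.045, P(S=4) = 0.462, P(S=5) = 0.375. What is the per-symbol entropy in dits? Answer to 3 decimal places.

0.520 dits

H(S) = −Σ p·log₁₀ p.
  −(0.053)·log₁₀(0.053) = 0.0676
  −(0.065)·log₁₀(0.065) = 0.0772
  −(0.045)·log₁₀(0.045) = 0.0606
  −(0.462)·log₁₀(0.462) = 0.1549
  −(0.375)·log₁₀(0.375) = 0.1597
Sum: 0.0676 + 0.0772 + 0.0606 + 0.1549 + 0.1597 = 0.520 dits.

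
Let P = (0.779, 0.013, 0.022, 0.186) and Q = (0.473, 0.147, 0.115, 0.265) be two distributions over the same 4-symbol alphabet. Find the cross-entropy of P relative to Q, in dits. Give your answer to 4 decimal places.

H(P,Q) = −Σ p·log₁₀ q.
  −0.779·log₁₀(0.473) = 0.25328
  −0.013·log₁₀(0.147) = 0.01082
  −0.022·log₁₀(0.115) = 0.02066
  −0.186·log₁₀(0.265) = 0.10728
H(P,Q) = 0.3920 dits.

0.3920 dits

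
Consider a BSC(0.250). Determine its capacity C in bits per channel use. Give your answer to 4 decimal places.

Binary symmetric channel: C = 1 − h₂(ε) where h₂ is the binary entropy function.
h₂(0.250) = −0.250·log₂0.250 − 0.750·log₂0.750 = 0.8113.
C = 1 − 0.8113 = 0.1887 bits per channel use.

0.1887 bits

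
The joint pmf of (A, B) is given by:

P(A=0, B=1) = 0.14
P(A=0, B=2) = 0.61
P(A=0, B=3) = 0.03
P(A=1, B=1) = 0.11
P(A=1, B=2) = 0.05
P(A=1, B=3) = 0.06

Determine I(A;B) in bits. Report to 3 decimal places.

Marginals: p(A) = (0.7800, 0.2200), p(B) = (0.2500, 0.6600, 0.0900).
I(A;B) = H(A) + H(B) − H(A,B).
H(A) = 0.7602, H(B) = 1.2083, H(A,B) = 1.7938.
I(A;B) = 0.7602 + 1.2083 − 1.7938 = 0.175 bits.

0.175 bits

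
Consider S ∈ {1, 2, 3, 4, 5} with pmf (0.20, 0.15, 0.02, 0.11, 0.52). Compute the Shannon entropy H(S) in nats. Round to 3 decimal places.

1.268 nats

H(S) = −Σ p·ln p.
  −(0.20)·ln(0.20) = 0.3219
  −(0.15)·ln(0.15) = 0.2846
  −(0.02)·ln(0.02) = 0.0782
  −(0.11)·ln(0.11) = 0.2428
  −(0.52)·ln(0.52) = 0.3400
Sum: 0.3219 + 0.2846 + 0.0782 + 0.2428 + 0.3400 = 1.268 nats.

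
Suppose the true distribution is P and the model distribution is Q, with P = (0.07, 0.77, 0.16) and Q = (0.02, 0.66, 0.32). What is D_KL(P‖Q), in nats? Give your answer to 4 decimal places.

D(P‖Q) = Σ p·ln(p/q).
  0.07·ln(0.07/0.02) = 0.08769
  0.77·ln(0.77/0.66) = 0.11870
  0.16·ln(0.16/0.32) = -0.11090
D(P‖Q) = 0.0955 nats.

0.0955 nats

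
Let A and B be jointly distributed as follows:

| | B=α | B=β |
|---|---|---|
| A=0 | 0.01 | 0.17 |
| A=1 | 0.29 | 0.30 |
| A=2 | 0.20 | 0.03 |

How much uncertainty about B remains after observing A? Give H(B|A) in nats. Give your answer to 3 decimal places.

0.537 nats

Marginals: p(A) = (0.1800, 0.5900, 0.2300), p(B) = (0.5000, 0.5000).
H(B|A) = Σ p(A) · H(B|A=·).
  A=0: p=0.1800, H(B|A=0) = 0.2146
  A=1: p=0.5900, H(B|A=1) = 0.6930
  A=2: p=0.2300, H(B|A=2) = 0.3872
Weighted sum = 0.537 nats.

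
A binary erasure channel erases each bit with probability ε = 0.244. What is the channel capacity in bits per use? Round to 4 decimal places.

0.7560 bits

Binary erasure channel: capacity C = 1 − ε.
C = 1 − 0.244 = 0.7560 bits per channel use.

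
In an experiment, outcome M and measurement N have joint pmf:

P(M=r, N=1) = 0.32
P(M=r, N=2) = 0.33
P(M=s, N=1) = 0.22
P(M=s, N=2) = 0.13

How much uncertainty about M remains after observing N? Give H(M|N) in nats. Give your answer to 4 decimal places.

Chain rule: H(M|N) = H(M,N) − H(N).
Marginals: p(M) = (0.6500, 0.3500), p(N) = (0.5400, 0.4600).
H(M,N) = 1.3288 nats; H(N) = 0.6899 nats.
H(M|N) = 1.3288 − 0.6899 = 0.6389 nats.

0.6389 nats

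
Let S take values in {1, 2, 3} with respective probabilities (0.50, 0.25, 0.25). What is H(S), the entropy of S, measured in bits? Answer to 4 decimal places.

1.5000 bits

H(S) = −Σ p·log₂ p.
  −(0.50)·log₂(0.50) = 0.50000
  −(0.25)·log₂(0.25) = 0.50000
  −(0.25)·log₂(0.25) = 0.50000
Sum: 0.50000 + 0.50000 + 0.50000 = 1.5000 bits.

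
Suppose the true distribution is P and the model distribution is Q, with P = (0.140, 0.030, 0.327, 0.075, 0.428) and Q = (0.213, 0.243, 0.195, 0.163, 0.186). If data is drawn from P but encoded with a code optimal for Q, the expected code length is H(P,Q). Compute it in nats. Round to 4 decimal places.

H(P,Q) = −Σ p·ln q.
  −0.140·ln(0.213) = 0.21650
  −0.030·ln(0.243) = 0.04244
  −0.327·ln(0.195) = 0.53457
  −0.075·ln(0.163) = 0.13605
  −0.428·ln(0.186) = 0.71990
H(P,Q) = 1.6495 nats.

1.6495 nats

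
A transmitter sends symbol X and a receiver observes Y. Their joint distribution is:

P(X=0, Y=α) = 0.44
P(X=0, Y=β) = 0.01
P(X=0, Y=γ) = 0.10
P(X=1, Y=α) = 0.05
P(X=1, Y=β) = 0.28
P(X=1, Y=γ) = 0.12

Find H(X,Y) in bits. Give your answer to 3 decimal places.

H(X,Y) = −Σ p(x,y)·log₂ p(x,y) over all 6 cells.
  cell (0,α): −0.44·log₂0.44 = 0.5211
  cell (0,β): −0.01·log₂0.01 = 0.0664
  cell (0,γ): −0.10·log₂0.10 = 0.3322
  cell (1,α): −0.05·log₂0.05 = 0.2161
  cell (1,β): −0.28·log₂0.28 = 0.5142
  cell (1,γ): −0.12·log₂0.12 = 0.3671
Sum = 2.017 bits.

2.017 bits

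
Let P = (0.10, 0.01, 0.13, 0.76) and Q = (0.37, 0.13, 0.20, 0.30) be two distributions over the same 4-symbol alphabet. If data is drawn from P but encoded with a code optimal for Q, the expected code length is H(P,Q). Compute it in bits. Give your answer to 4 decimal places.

1.7948 bits

H(P,Q) = −Σ p·log₂ q.
  −0.10·log₂(0.37) = 0.14344
  −0.01·log₂(0.13) = 0.02943
  −0.13·log₂(0.20) = 0.30185
  −0.76·log₂(0.30) = 1.32009
H(P,Q) = 1.7948 bits.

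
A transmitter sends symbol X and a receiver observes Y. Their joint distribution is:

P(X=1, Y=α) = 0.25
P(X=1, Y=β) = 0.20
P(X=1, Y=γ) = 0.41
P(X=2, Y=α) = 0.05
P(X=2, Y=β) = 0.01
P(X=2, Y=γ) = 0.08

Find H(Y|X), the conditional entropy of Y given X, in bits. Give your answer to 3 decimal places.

1.482 bits

Marginals: p(X) = (0.8600, 0.1400), p(Y) = (0.3000, 0.2100, 0.4900).
H(Y|X) = Σ p(X) · H(Y|X=·).
  X=1: p=0.8600, H(Y|X=1) = 1.5170
  X=2: p=0.1400, H(Y|X=2) = 1.2638
Weighted sum = 1.482 bits.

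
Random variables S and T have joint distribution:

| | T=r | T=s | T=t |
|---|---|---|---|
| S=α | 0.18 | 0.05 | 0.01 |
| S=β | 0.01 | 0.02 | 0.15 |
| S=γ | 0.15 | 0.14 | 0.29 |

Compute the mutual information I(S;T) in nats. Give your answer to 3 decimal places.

0.189 nats

Marginals: p(S) = (0.2400, 0.1800, 0.5800), p(T) = (0.3400, 0.2100, 0.4500).
I(S;T) = H(S) + H(T) − H(S,T).
H(S) = 0.9671, H(T) = 1.0539, H(S,T) = 1.8322.
I(S;T) = 0.9671 + 1.0539 − 1.8322 = 0.189 nats.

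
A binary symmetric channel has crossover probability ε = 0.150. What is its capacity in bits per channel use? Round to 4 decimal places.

Binary symmetric channel: C = 1 − h₂(ε) where h₂ is the binary entropy function.
h₂(0.150) = −0.150·log₂0.150 − 0.850·log₂0.850 = 0.6098.
C = 1 − 0.6098 = 0.3902 bits per channel use.

0.3902 bits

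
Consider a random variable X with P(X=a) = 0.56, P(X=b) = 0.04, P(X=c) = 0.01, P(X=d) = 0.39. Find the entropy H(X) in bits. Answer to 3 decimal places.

H(X) = −Σ p·log₂ p.
  −(0.56)·log₂(0.56) = 0.4684
  −(0.04)·log₂(0.04) = 0.1858
  −(0.01)·log₂(0.01) = 0.0664
  −(0.39)·log₂(0.39) = 0.5298
Sum: 0.4684 + 0.1858 + 0.0664 + 0.5298 = 1.250 bits.

1.250 bits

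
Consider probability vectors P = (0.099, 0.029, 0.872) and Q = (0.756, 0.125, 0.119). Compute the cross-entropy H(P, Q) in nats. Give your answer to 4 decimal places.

1.9442 nats

H(P,Q) = −Σ p·ln q.
  −0.099·ln(0.756) = 0.02769
  −0.029·ln(0.125) = 0.06030
  −0.872·ln(0.119) = 1.85617
H(P,Q) = 1.9442 nats.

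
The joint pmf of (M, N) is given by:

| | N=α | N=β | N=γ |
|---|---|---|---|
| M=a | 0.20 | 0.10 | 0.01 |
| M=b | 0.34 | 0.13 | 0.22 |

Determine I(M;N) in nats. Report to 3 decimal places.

Marginals: p(M) = (0.3100, 0.6900), p(N) = (0.5400, 0.2300, 0.2300).
I(M;N) = Σ p(x,y)·ln[p(x,y)/(p(x)p(y))].
  (a,α): 0.20·ln(1.1947) = 0.0356
  (a,β): 0.10·ln(1.4025) = 0.0338
  (a,γ): 0.01·ln(0.1403) = -0.0196
  (b,α): 0.34·ln(0.9125) = -0.0311
  (b,β): 0.13·ln(0.8192) = -0.0259
  (b,γ): 0.22·ln(1.3863) = 0.0719
Sum = 0.065 nats.

0.065 nats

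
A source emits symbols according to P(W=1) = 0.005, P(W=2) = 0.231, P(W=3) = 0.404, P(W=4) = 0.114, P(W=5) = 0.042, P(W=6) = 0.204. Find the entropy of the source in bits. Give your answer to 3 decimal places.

2.072 bits

H(W) = −Σ p·log₂ p.
  −(0.005)·log₂(0.005) = 0.0382
  −(0.231)·log₂(0.231) = 0.4883
  −(0.404)·log₂(0.404) = 0.5283
  −(0.114)·log₂(0.114) = 0.3571
  −(0.042)·log₂(0.042) = 0.1921
  −(0.204)·log₂(0.204) = 0.4678
Sum: 0.0382 + 0.4883 + 0.5283 + 0.3571 + 0.1921 + 0.4678 = 2.072 bits.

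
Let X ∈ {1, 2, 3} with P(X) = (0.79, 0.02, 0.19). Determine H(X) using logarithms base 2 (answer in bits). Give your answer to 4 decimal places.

H(X) = −Σ p·log₂ p.
  −(0.79)·log₂(0.79) = 0.26866
  −(0.02)·log₂(0.02) = 0.11288
  −(0.19)·log₂(0.19) = 0.45523
Sum: 0.26866 + 0.11288 + 0.45523 = 0.8368 bits.

0.8368 bits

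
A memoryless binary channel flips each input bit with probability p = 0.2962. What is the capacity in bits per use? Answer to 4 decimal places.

Binary symmetric channel: C = 1 − h₂(ε) where h₂ is the binary entropy function.
h₂(0.2962) = −0.2962·log₂0.2962 − 0.7038·log₂0.7038 = 0.8766.
C = 1 − 0.8766 = 0.1234 bits per channel use.

0.1234 bits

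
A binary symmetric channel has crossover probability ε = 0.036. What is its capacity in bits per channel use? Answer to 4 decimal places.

Binary symmetric channel: C = 1 − h₂(ε) where h₂ is the binary entropy function.
h₂(0.036) = −0.036·log₂0.036 − 0.964·log₂0.964 = 0.2236.
C = 1 − 0.2236 = 0.7764 bits per channel use.

0.7764 bits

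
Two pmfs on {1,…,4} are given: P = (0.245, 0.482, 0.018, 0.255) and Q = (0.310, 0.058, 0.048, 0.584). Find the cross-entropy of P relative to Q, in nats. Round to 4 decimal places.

H(P,Q) = −Σ p·ln q.
  −0.245·ln(0.310) = 0.28694
  −0.482·ln(0.058) = 1.37240
  −0.018·ln(0.048) = 0.05466
  −0.255·ln(0.584) = 0.13715
H(P,Q) = 1.8512 nats.

1.8512 nats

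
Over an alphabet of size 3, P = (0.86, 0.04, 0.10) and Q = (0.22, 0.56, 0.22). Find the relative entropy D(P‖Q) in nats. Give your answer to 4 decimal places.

D(P‖Q) = Σ p·ln(p/q).
  0.86·ln(0.86/0.22) = 1.17244
  0.04·ln(0.04/0.56) = -0.10556
  0.10·ln(0.10/0.22) = -0.07885
D(P‖Q) = 0.9880 nats.

0.9880 nats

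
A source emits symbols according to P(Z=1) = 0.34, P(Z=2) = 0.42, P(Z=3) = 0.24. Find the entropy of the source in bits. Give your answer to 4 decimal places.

1.5490 bits

H(Z) = −Σ p·log₂ p.
  −(0.34)·log₂(0.34) = 0.52917
  −(0.42)·log₂(0.42) = 0.52565
  −(0.24)·log₂(0.24) = 0.49413
Sum: 0.52917 + 0.52565 + 0.49413 = 1.5490 bits.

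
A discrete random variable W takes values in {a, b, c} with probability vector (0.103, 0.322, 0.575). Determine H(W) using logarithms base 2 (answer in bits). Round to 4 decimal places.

1.3233 bits

H(W) = −Σ p·log₂ p.
  −(0.103)·log₂(0.103) = 0.33777
  −(0.322)·log₂(0.322) = 0.52643
  −(0.575)·log₂(0.575) = 0.45906
Sum: 0.33777 + 0.52643 + 0.45906 = 1.3233 bits.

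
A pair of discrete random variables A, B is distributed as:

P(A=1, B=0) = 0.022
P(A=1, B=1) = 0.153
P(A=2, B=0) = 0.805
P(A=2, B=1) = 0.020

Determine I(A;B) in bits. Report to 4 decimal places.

Marginals: p(A) = (0.1750, 0.8250), p(B) = (0.8270, 0.1730).
I(A;B) = H(A) + H(B) − H(A,B).
H(A) = 0.6690, H(B) = 0.6645, H(A,B) = 0.9003.
I(A;B) = 0.6690 + 0.6645 − 0.9003 = 0.4332 bits.

0.4332 bits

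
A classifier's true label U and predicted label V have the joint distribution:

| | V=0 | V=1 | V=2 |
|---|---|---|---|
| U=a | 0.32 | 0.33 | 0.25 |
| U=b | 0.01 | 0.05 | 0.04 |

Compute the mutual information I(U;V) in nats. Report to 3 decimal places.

Marginals: p(U) = (0.9000, 0.1000), p(V) = (0.3300, 0.3800, 0.2900).
I(U;V) = H(U) + H(V) − H(U,V).
H(U) = 0.3251, H(V) = 1.0925, H(U,V) = 1.4016.
I(U;V) = 0.3251 + 1.0925 − 1.4016 = 0.016 nats.

0.016 nats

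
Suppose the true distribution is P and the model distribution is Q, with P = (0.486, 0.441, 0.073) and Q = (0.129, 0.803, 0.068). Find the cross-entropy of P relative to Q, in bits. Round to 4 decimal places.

H(P,Q) = −Σ p·log₂ q.
  −0.486·log₂(0.129) = 1.43591
  −0.441·log₂(0.803) = 0.13959
  −0.073·log₂(0.068) = 0.28312
H(P,Q) = 1.8586 bits.

1.8586 bits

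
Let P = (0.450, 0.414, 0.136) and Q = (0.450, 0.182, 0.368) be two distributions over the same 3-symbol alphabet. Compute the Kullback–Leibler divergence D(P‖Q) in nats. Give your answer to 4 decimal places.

0.2049 nats

D(P‖Q) = Σ p·ln(p/q).
  0.450·ln(0.450/0.450) = 0.00000
  0.414·ln(0.414/0.182) = 0.34025
  0.136·ln(0.136/0.368) = -0.13538
D(P‖Q) = 0.2049 nats.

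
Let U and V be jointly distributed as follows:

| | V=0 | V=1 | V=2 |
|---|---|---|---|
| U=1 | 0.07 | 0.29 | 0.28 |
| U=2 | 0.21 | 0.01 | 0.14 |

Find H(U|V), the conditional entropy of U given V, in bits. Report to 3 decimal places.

0.676 bits

Marginals: p(U) = (0.6400, 0.3600), p(V) = (0.2800, 0.3000, 0.4200).
H(U|V) = Σ p(V) · H(U|V=·).
  V=0: p=0.2800, H(U|V=0) = 0.8113
  V=1: p=0.3000, H(U|V=1) = 0.2108
  V=2: p=0.4200, H(U|V=2) = 0.9183
Weighted sum = 0.676 bits.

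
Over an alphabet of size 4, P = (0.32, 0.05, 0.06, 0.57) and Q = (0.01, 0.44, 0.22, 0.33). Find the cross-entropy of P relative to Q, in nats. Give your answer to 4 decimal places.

2.2375 nats

H(P,Q) = −Σ p·ln q.
  −0.32·ln(0.01) = 1.47365
  −0.05·ln(0.44) = 0.04105
  −0.06·ln(0.22) = 0.09085
  −0.57·ln(0.33) = 0.63194
H(P,Q) = 2.2375 nats.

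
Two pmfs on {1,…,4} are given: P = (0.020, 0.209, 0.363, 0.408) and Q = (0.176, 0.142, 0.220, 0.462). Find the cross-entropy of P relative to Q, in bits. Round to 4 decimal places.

1.8862 bits

H(P,Q) = −Σ p·log₂ q.
  −0.020·log₂(0.176) = 0.05013
  −0.209·log₂(0.142) = 0.58855
  −0.363·log₂(0.220) = 0.79295
  −0.408·log₂(0.462) = 0.45453
H(P,Q) = 1.8862 bits.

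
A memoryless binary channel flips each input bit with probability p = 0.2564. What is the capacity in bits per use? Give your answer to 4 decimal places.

0.1787 bits

Binary symmetric channel: C = 1 − h₂(ε) where h₂ is the binary entropy function.
h₂(0.2564) = −0.2564·log₂0.2564 − 0.7436·log₂0.7436 = 0.8213.
C = 1 − 0.8213 = 0.1787 bits per channel use.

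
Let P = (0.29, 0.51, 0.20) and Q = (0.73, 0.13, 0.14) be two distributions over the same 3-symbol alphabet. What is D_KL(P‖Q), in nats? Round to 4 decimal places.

0.5007 nats

D(P‖Q) = Σ p·ln(p/q).
  0.29·ln(0.29/0.73) = -0.26772
  0.51·ln(0.51/0.13) = 0.69711
  0.20·ln(0.20/0.14) = 0.07133
D(P‖Q) = 0.5007 nats.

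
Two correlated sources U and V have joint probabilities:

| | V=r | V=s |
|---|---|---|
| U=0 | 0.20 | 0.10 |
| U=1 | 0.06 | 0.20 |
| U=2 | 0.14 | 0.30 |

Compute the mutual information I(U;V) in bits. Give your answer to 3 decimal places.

Marginals: p(U) = (0.3000, 0.2600, 0.4400), p(V) = (0.4000, 0.6000).
I(U;V) = Σ p(x,y)·log₂[p(x,y)/(p(x)p(y))].
  (0,r): 0.20·log₂(1.6667) = 0.1474
  (0,s): 0.10·log₂(0.5556) = -0.0848
  (1,r): 0.06·log₂(0.5769) = -0.0476
  (1,s): 0.20·log₂(1.2821) = 0.0717
  (2,r): 0.14·log₂(0.7955) = -0.0462
  (2,s): 0.30·log₂(1.1364) = 0.0553
Sum = 0.096 bits.

0.096 bits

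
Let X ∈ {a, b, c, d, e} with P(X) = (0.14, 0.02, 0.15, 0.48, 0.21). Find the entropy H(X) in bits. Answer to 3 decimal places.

1.902 bits

H(X) = −Σ p·log₂ p.
  −(0.14)·log₂(0.14) = 0.3971
  −(0.02)·log₂(0.02) = 0.1129
  −(0.15)·log₂(0.15) = 0.4105
  −(0.48)·log₂(0.48) = 0.5083
  −(0.21)·log₂(0.21) = 0.4728
Sum: 0.3971 + 0.1129 + 0.4105 + 0.5083 + 0.4728 = 1.902 bits.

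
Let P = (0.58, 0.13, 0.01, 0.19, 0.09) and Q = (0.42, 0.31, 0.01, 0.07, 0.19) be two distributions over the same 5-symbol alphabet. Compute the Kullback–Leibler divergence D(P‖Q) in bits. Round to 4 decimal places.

0.2838 bits

D(P‖Q) = Σ p·log₂(p/q).
  0.58·log₂(0.58/0.42) = 0.27008
  0.13·log₂(0.13/0.31) = -0.16299
  0.01·log₂(0.01/0.01) = 0.00000
  0.19·log₂(0.19/0.07) = 0.27371
  0.09·log₂(0.09/0.19) = -0.09702
D(P‖Q) = 0.2838 bits.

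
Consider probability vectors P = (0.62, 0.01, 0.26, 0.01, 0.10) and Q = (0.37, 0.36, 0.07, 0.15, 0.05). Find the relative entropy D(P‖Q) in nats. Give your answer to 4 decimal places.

0.6676 nats

D(P‖Q) = Σ p·ln(p/q).
  0.62·ln(0.62/0.37) = 0.32005
  0.01·ln(0.01/0.36) = -0.03584
  0.26·ln(0.26/0.07) = 0.34117
  0.01·ln(0.01/0.15) = -0.02708
  0.10·ln(0.10/0.05) = 0.06931
D(P‖Q) = 0.6676 nats.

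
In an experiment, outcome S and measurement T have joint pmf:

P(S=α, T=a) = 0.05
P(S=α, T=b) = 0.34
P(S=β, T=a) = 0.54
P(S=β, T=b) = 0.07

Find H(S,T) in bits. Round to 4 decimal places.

H(S,T) = −Σ p(x,y)·log₂ p(x,y) over all 4 cells.
  cell (α,a): −0.05·log₂0.05 = 0.21610
  cell (α,b): −0.34·log₂0.34 = 0.52917
  cell (β,a): −0.54·log₂0.54 = 0.48004
  cell (β,b): −0.07·log₂0.07 = 0.26856
Sum = 1.4939 bits.

1.4939 bits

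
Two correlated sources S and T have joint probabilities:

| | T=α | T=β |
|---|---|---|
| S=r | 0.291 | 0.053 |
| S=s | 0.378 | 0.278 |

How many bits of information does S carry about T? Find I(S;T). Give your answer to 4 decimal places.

Marginals: p(S) = (0.3440, 0.6560), p(T) = (0.6690, 0.3310).
I(S;T) = Σ p(x,y)·log₂[p(x,y)/(p(x)p(y))].
  (r,α): 0.291·log₂(1.2645) = 0.09851
  (r,β): 0.053·log₂(0.4655) = -0.05847
  (s,α): 0.378·log₂(0.8613) = -0.08142
  (s,β): 0.278·log₂(1.2803) = 0.09910
Sum = 0.0577 bits.

0.0577 bits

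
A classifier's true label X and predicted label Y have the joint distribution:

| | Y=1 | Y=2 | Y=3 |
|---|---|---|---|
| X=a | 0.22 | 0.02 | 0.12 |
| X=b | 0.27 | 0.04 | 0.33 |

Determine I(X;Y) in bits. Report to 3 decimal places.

0.025 bits

Marginals: p(X) = (0.3600, 0.6400), p(Y) = (0.4900, 0.0600, 0.4500).
I(X;Y) = H(X) + H(Y) − H(X,Y).
H(X) = 0.9427, H(Y) = 1.2662, H(X,Y) = 2.1841.
I(X;Y) = 0.9427 + 1.2662 − 2.1841 = 0.025 bits.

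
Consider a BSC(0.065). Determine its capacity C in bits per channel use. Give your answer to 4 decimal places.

0.6530 bits

Binary symmetric channel: C = 1 − h₂(ε) where h₂ is the binary entropy function.
h₂(0.065) = −0.065·log₂0.065 − 0.935·log₂0.935 = 0.3470.
C = 1 − 0.3470 = 0.6530 bits per channel use.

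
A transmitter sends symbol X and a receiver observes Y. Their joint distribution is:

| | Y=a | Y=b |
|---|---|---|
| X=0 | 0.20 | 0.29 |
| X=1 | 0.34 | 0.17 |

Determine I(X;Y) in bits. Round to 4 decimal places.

0.0490 bits

Marginals: p(X) = (0.4900, 0.5100), p(Y) = (0.5400, 0.4600).
I(X;Y) = H(X) + H(Y) − H(X,Y).
H(X) = 0.9997, H(Y) = 0.9954, H(X,Y) = 1.9461.
I(X;Y) = 0.9997 + 0.9954 − 1.9461 = 0.0490 bits.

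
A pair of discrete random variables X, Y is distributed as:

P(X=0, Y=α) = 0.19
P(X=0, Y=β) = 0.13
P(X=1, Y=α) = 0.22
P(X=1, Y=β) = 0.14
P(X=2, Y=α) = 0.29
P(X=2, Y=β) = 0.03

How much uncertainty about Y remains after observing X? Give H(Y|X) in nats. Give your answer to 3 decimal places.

0.556 nats

Chain rule: H(Y|X) = H(X,Y) − H(X).
Marginals: p(X) = (0.3200, 0.3600, 0.3200), p(Y) = (0.7000, 0.3000).
H(X,Y) = 1.6533 nats; H(X) = 1.0970 nats.
H(Y|X) = 1.6533 − 1.0970 = 0.556 nats.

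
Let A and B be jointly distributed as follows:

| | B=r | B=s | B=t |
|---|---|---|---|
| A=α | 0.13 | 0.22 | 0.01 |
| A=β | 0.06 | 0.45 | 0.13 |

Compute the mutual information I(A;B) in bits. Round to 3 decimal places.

Marginals: p(A) = (0.3600, 0.6400), p(B) = (0.1900, 0.6700, 0.1400).
I(A;B) = Σ p(x,y)·log₂[p(x,y)/(p(x)p(y))].
  (α,r): 0.13·log₂(1.9006) = 0.1204
  (α,s): 0.22·log₂(0.9121) = -0.0292
  (α,t): 0.01·log₂(0.1984) = -0.0233
  (β,r): 0.06·log₂(0.4934) = -0.0611
  (β,s): 0.45·log₂(1.0494) = 0.0313
  (β,t): 0.13·log₂(1.4509) = 0.0698
Sum = 0.108 bits.

0.108 bits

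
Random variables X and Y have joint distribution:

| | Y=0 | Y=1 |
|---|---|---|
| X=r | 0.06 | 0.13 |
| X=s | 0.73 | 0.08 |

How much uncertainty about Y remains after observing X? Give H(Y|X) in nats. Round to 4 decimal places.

0.3796 nats

Marginals: p(X) = (0.1900, 0.8100), p(Y) = (0.7900, 0.2100).
H(Y|X) = Σ p(X) · H(Y|X=·).
  X=r: p=0.1900, H(Y|X=r) = 0.6237
  X=s: p=0.8100, H(Y|X=s) = 0.3224
Weighted sum = 0.3796 nats.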